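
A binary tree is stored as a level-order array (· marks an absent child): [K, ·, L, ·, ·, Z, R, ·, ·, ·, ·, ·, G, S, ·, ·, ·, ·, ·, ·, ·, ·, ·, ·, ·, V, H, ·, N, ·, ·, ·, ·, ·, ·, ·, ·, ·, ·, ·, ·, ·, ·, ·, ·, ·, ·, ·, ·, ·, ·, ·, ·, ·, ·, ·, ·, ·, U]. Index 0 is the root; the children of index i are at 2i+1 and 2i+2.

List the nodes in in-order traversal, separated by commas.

K, Z, V, G, H, L, S, N, U, R

In-order visits the left subtree, then the node, then the right subtree.
At K: no left child.
Visit K.
At K: go right to L.
  At L: go left to Z.
    At Z: no left child.
    Visit Z.
    At Z: go right to G.
      At G: go left to V.
        V is a leaf — visit V.
      Visit G.
      At G: go right to H.
        H is a leaf — visit H.
  Visit L.
  At L: go right to R.
    At R: go left to S.
      At S: no left child.
      Visit S.
      At S: go right to N.
        At N: no left child.
        Visit N.
        At N: go right to U.
          U is a leaf — visit U.
    Visit R.
    At R: no right child.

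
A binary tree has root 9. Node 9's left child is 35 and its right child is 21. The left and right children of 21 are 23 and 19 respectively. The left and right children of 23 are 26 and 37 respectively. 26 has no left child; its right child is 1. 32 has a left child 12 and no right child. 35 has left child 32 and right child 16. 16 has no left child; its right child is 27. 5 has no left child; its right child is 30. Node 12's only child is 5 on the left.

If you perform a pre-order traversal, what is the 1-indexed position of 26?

11

Pre-order visits the node, then its left subtree, then its right subtree.
Visit 9.
At 9: go left to 35.
  Visit 35.
  At 35: go left to 32.
    Visit 32.
    At 32: go left to 12.
      Visit 12.
      At 12: go left to 5.
        Visit 5.
        At 5: no left child.
        At 5: go right to 30.
          30 is a leaf — visit 30.
      At 12: no right child.
    At 32: no right child.
  At 35: go right to 16.
    Visit 16.
    At 16: no left child.
    At 16: go right to 27.
      27 is a leaf — visit 27.
At 9: go right to 21.
  Visit 21.
  At 21: go left to 23.
    Visit 23.
    At 23: go left to 26.
      Visit 26.
      At 26: no left child.
      At 26: go right to 1.
        1 is a leaf — visit 1.
    At 23: go right to 37.
      37 is a leaf — visit 37.
  At 21: go right to 19.
    19 is a leaf — visit 19.
Full pre-order sequence: 9, 35, 32, 12, 5, 30, 16, 27, 21, 23, 26, 1, 37, 19.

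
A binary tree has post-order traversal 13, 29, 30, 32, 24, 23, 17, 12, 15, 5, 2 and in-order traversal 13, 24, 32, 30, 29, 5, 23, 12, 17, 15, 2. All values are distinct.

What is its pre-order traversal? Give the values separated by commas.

2, 5, 24, 13, 32, 30, 29, 15, 12, 23, 17

The last element of post-order is the root; it splits in-order into left and right subtrees.
Root 2: left subtree has 10 nodes {13, 24, 32, 30, 29, 5, 23, 12, 17, 15}, right has 0 { }.
  Root 5: left subtree has 5 nodes {13, 24, 32, 30, 29}, right has 4 {23, 12, 17, 15}.
    Root 24: left subtree has 1 node {13}, right has 3 {32, 30, 29}.
      Root 32: left subtree has 0 nodes { }, right has 2 {30, 29}.
        Root 30: left subtree has 0 nodes { }, right has 1 {29}.
    Root 15: left subtree has 3 nodes {23, 12, 17}, right has 0 { }.
      Root 12: left subtree has 1 node {23}, right has 1 {17}.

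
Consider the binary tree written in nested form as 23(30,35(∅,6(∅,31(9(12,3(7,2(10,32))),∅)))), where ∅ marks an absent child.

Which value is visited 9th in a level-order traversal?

7

Level-order visits nodes level by level from the root, left to right within each level.
Level 0: 23
Level 1: 30, 35
Level 2: 6
Level 3: 31
Level 4: 9
Level 5: 12, 3
Level 6: 7, 2
Level 7: 10, 32
Full level-order sequence: 23, 30, 35, 6, 31, 9, 12, 3, 7, 2, 10, 32.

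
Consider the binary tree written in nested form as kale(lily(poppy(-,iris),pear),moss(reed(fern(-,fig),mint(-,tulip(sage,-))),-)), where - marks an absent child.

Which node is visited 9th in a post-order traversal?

mint

Post-order visits the left subtree, then the right subtree, then the node.
At kale: go left to lily.
  At lily: go left to poppy.
    At poppy: no left child.
    At poppy: go right to iris.
      iris is a leaf — visit iris.
    Visit poppy.
  At lily: go right to pear.
    pear is a leaf — visit pear.
  Visit lily.
At kale: go right to moss.
  At moss: go left to reed.
    At reed: go left to fern.
      At fern: no left child.
      At fern: go right to fig.
        fig is a leaf — visit fig.
      Visit fern.
    At reed: go right to mint.
      At mint: no left child.
      At mint: go right to tulip.
        At tulip: go left to sage.
          sage is a leaf — visit sage.
        At tulip: no right child.
        Visit tulip.
      Visit mint.
    Visit reed.
  At moss: no right child.
  Visit moss.
Visit kale.
Full post-order sequence: iris, poppy, pear, lily, fig, fern, sage, tulip, mint, reed, moss, kale.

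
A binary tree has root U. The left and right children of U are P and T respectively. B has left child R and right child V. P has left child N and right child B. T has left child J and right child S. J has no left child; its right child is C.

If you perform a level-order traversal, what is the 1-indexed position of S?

7

Level-order visits nodes level by level from the root, left to right within each level.
Level 0: U
Level 1: P, T
Level 2: N, B, J, S
Level 3: R, V, C
Full level-order sequence: U, P, T, N, B, J, S, R, V, C.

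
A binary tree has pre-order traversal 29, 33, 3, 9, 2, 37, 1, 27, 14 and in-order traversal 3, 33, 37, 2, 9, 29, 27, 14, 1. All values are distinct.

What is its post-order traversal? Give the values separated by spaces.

The first element of pre-order is the root; it splits in-order into left and right subtrees.
Root 29: left subtree has 5 nodes {3, 33, 37, 2, 9}, right has 3 {27, 14, 1}.
  Root 33: left subtree has 1 node {3}, right has 3 {37, 2, 9}.
    Root 9: left subtree has 2 nodes {37, 2}, right has 0 { }.
      Root 2: left subtree has 1 node {37}, right has 0 { }.
  Root 1: left subtree has 2 nodes {27, 14}, right has 0 { }.
    Root 27: left subtree has 0 nodes { }, right has 1 {14}.

3 37 2 9 33 14 27 1 29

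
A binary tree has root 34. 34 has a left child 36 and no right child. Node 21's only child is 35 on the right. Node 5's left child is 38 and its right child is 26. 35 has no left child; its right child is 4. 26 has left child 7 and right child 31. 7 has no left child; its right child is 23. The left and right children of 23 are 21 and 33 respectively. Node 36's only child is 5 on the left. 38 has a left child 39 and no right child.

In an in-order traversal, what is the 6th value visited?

35

In-order visits the left subtree, then the node, then the right subtree.
At 34: go left to 36.
  At 36: go left to 5.
    At 5: go left to 38.
      At 38: go left to 39.
        39 is a leaf — visit 39.
      Visit 38.
      At 38: no right child.
    Visit 5.
    At 5: go right to 26.
      At 26: go left to 7.
        At 7: no left child.
        Visit 7.
        At 7: go right to 23.
          At 23: go left to 21.
            At 21: no left child.
            Visit 21.
            At 21: go right to 35.
              At 35: no left child.
              Visit 35.
              At 35: go right to 4.
                4 is a leaf — visit 4.
          Visit 23.
          At 23: go right to 33.
            33 is a leaf — visit 33.
      Visit 26.
      At 26: go right to 31.
        31 is a leaf — visit 31.
  Visit 36.
  At 36: no right child.
Visit 34.
At 34: no right child.
Full in-order sequence: 39, 38, 5, 7, 21, 35, 4, 23, 33, 26, 31, 36, 34.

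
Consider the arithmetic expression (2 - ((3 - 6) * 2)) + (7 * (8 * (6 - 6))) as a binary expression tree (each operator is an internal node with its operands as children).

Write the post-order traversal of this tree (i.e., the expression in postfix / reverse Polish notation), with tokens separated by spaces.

Post-order on an expression tree gives postfix notation: for each operator, emit left operand, right operand, then the operator.

2 3 6 - 2 * - 7 8 6 6 - * * +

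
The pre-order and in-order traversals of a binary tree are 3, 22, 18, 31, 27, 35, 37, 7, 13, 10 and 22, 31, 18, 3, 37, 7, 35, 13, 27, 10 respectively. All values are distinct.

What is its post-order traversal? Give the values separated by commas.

31, 18, 22, 7, 37, 13, 35, 10, 27, 3

The first element of pre-order is the root; it splits in-order into left and right subtrees.
Root 3: left subtree has 3 nodes {22, 31, 18}, right has 6 {37, 7, 35, 13, 27, 10}.
  Root 22: left subtree has 0 nodes { }, right has 2 {31, 18}.
    Root 18: left subtree has 1 node {31}, right has 0 { }.
  Root 27: left subtree has 4 nodes {37, 7, 35, 13}, right has 1 {10}.
    Root 35: left subtree has 2 nodes {37, 7}, right has 1 {13}.
      Root 37: left subtree has 0 nodes { }, right has 1 {7}.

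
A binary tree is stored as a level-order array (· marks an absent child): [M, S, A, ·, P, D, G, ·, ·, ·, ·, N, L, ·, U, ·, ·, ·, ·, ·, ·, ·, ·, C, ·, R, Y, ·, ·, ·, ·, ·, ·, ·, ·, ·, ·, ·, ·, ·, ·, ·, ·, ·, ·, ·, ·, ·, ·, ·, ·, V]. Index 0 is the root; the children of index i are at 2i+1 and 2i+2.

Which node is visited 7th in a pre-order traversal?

C

Pre-order visits the node, then its left subtree, then its right subtree.
Visit M.
At M: go left to S.
  Visit S.
  At S: no left child.
  At S: go right to P.
    P is a leaf — visit P.
At M: go right to A.
  Visit A.
  At A: go left to D.
    Visit D.
    At D: go left to N.
      Visit N.
      At N: go left to C.
        C is a leaf — visit C.
      At N: no right child.
    At D: go right to L.
      Visit L.
      At L: go left to R.
        Visit R.
        At R: go left to V.
          V is a leaf — visit V.
        At R: no right child.
      At L: go right to Y.
        Y is a leaf — visit Y.
  At A: go right to G.
    Visit G.
    At G: no left child.
    At G: go right to U.
      U is a leaf — visit U.
Full pre-order sequence: M, S, P, A, D, N, C, L, R, V, Y, G, U.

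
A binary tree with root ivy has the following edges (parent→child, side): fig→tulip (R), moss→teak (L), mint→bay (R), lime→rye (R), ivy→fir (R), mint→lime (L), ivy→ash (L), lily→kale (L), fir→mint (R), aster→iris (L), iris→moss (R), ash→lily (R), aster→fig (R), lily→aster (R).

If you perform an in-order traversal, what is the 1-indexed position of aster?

In-order visits the left subtree, then the node, then the right subtree.
At ivy: go left to ash.
  At ash: no left child.
  Visit ash.
  At ash: go right to lily.
    At lily: go left to kale.
      kale is a leaf — visit kale.
    Visit lily.
    At lily: go right to aster.
      At aster: go left to iris.
        At iris: no left child.
        Visit iris.
        At iris: go right to moss.
          At moss: go left to teak.
            teak is a leaf — visit teak.
          Visit moss.
          At moss: no right child.
      Visit aster.
      At aster: go right to fig.
        At fig: no left child.
        Visit fig.
        At fig: go right to tulip.
          tulip is a leaf — visit tulip.
Visit ivy.
At ivy: go right to fir.
  At fir: no left child.
  Visit fir.
  At fir: go right to mint.
    At mint: go left to lime.
      At lime: no left child.
      Visit lime.
      At lime: go right to rye.
        rye is a leaf — visit rye.
    Visit mint.
    At mint: go right to bay.
      bay is a leaf — visit bay.
Full in-order sequence: ash, kale, lily, iris, teak, moss, aster, fig, tulip, ivy, fir, lime, rye, mint, bay.

7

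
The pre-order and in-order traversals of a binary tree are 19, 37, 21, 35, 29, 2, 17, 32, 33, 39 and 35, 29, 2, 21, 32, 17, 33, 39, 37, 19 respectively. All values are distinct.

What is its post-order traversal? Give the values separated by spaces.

The first element of pre-order is the root; it splits in-order into left and right subtrees.
Root 19: left subtree has 9 nodes {35, 29, 2, 21, 32, 17, 33, 39, 37}, right has 0 { }.
  Root 37: left subtree has 8 nodes {35, 29, 2, 21, 32, 17, 33, 39}, right has 0 { }.
    Root 21: left subtree has 3 nodes {35, 29, 2}, right has 4 {32, 17, 33, 39}.
      Root 35: left subtree has 0 nodes { }, right has 2 {29, 2}.
        Root 29: left subtree has 0 nodes { }, right has 1 {2}.
      Root 17: left subtree has 1 node {32}, right has 2 {33, 39}.
        Root 33: left subtree has 0 nodes { }, right has 1 {39}.

2 29 35 32 39 33 17 21 37 19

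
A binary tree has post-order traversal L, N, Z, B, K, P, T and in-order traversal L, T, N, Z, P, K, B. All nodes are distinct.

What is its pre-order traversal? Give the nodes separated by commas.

T, L, P, Z, N, K, B

The last element of post-order is the root; it splits in-order into left and right subtrees.
Root T: left subtree has 1 node {L}, right has 5 {N, Z, P, K, B}.
  Root P: left subtree has 2 nodes {N, Z}, right has 2 {K, B}.
    Root Z: left subtree has 1 node {N}, right has 0 { }.
    Root K: left subtree has 0 nodes { }, right has 1 {B}.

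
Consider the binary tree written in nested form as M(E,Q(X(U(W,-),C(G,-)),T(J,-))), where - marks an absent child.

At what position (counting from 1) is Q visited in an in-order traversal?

8

In-order visits the left subtree, then the node, then the right subtree.
At M: go left to E.
  E is a leaf — visit E.
Visit M.
At M: go right to Q.
  At Q: go left to X.
    At X: go left to U.
      At U: go left to W.
        W is a leaf — visit W.
      Visit U.
      At U: no right child.
    Visit X.
    At X: go right to C.
      At C: go left to G.
        G is a leaf — visit G.
      Visit C.
      At C: no right child.
  Visit Q.
  At Q: go right to T.
    At T: go left to J.
      J is a leaf — visit J.
    Visit T.
    At T: no right child.
Full in-order sequence: E, M, W, U, X, G, C, Q, J, T.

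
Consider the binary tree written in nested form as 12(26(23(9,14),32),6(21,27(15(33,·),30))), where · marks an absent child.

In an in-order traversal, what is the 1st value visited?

9

In-order visits the left subtree, then the node, then the right subtree.
At 12: go left to 26.
  At 26: go left to 23.
    At 23: go left to 9.
      9 is a leaf — visit 9.
    Visit 23.
    At 23: go right to 14.
      14 is a leaf — visit 14.
  Visit 26.
  At 26: go right to 32.
    32 is a leaf — visit 32.
Visit 12.
At 12: go right to 6.
  At 6: go left to 21.
    21 is a leaf — visit 21.
  Visit 6.
  At 6: go right to 27.
    At 27: go left to 15.
      At 15: go left to 33.
        33 is a leaf — visit 33.
      Visit 15.
      At 15: no right child.
    Visit 27.
    At 27: go right to 30.
      30 is a leaf — visit 30.
Full in-order sequence: 9, 23, 14, 26, 32, 12, 21, 6, 33, 15, 27, 30.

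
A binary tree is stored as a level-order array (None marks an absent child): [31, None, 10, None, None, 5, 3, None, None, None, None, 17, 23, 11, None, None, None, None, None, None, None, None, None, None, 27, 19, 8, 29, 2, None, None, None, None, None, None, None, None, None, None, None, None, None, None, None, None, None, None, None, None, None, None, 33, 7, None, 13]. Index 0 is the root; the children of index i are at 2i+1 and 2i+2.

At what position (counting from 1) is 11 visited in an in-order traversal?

In-order visits the left subtree, then the node, then the right subtree.
At 31: no left child.
Visit 31.
At 31: go right to 10.
  At 10: go left to 5.
    At 5: go left to 17.
      At 17: no left child.
      Visit 17.
      At 17: go right to 27.
        27 is a leaf — visit 27.
    Visit 5.
    At 5: go right to 23.
      At 23: go left to 19.
        At 19: go left to 33.
          33 is a leaf — visit 33.
        Visit 19.
        At 19: go right to 7.
          7 is a leaf — visit 7.
      Visit 23.
      At 23: go right to 8.
        At 8: no left child.
        Visit 8.
        At 8: go right to 13.
          13 is a leaf — visit 13.
  Visit 10.
  At 10: go right to 3.
    At 3: go left to 11.
      At 11: go left to 29.
        29 is a leaf — visit 29.
      Visit 11.
      At 11: go right to 2.
        2 is a leaf — visit 2.
    Visit 3.
    At 3: no right child.
Full in-order sequence: 31, 17, 27, 5, 33, 19, 7, 23, 8, 13, 10, 29, 11, 2, 3.

13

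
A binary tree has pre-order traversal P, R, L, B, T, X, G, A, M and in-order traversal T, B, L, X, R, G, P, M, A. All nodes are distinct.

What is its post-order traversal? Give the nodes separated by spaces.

The first element of pre-order is the root; it splits in-order into left and right subtrees.
Root P: left subtree has 6 nodes {T, B, L, X, R, G}, right has 2 {M, A}.
  Root R: left subtree has 4 nodes {T, B, L, X}, right has 1 {G}.
    Root L: left subtree has 2 nodes {T, B}, right has 1 {X}.
      Root B: left subtree has 1 node {T}, right has 0 { }.
  Root A: left subtree has 1 node {M}, right has 0 { }.

T B X L G R M A P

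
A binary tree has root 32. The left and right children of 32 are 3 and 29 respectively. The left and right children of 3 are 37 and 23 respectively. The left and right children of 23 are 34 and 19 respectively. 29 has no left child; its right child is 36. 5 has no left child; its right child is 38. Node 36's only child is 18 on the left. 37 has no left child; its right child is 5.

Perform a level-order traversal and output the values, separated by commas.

32, 3, 29, 37, 23, 36, 5, 34, 19, 18, 38

Level-order visits nodes level by level from the root, left to right within each level.
Level 0: 32
Level 1: 3, 29
Level 2: 37, 23, 36
Level 3: 5, 34, 19, 18
Level 4: 38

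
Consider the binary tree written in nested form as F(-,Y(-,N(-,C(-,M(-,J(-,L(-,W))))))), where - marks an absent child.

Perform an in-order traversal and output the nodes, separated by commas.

In-order visits the left subtree, then the node, then the right subtree.
At F: no left child.
Visit F.
At F: go right to Y.
  At Y: no left child.
  Visit Y.
  At Y: go right to N.
    At N: no left child.
    Visit N.
    At N: go right to C.
      At C: no left child.
      Visit C.
      At C: go right to M.
        At M: no left child.
        Visit M.
        At M: go right to J.
          At J: no left child.
          Visit J.
          At J: go right to L.
            At L: no left child.
            Visit L.
            At L: go right to W.
              W is a leaf — visit W.

F, Y, N, C, M, J, L, W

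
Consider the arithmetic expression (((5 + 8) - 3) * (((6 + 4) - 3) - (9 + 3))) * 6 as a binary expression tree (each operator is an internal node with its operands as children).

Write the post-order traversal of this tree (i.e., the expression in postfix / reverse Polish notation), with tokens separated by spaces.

5 8 + 3 - 6 4 + 3 - 9 3 + - * 6 *

Post-order on an expression tree gives postfix notation: for each operator, emit left operand, right operand, then the operator.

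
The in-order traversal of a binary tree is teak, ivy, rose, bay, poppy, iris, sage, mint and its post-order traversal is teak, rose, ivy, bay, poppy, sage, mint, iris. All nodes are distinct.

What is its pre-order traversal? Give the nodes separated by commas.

The last element of post-order is the root; it splits in-order into left and right subtrees.
Root iris: left subtree has 5 nodes {teak, ivy, rose, bay, poppy}, right has 2 {sage, mint}.
  Root poppy: left subtree has 4 nodes {teak, ivy, rose, bay}, right has 0 { }.
    Root bay: left subtree has 3 nodes {teak, ivy, rose}, right has 0 { }.
      Root ivy: left subtree has 1 node {teak}, right has 1 {rose}.
  Root mint: left subtree has 1 node {sage}, right has 0 { }.

iris, poppy, bay, ivy, teak, rose, mint, sage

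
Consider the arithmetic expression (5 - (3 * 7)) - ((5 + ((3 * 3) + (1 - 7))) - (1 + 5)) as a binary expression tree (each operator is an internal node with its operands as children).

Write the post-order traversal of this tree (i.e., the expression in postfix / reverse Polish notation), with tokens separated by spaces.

Post-order on an expression tree gives postfix notation: for each operator, emit left operand, right operand, then the operator.

5 3 7 * - 5 3 3 * 1 7 - + + 1 5 + - -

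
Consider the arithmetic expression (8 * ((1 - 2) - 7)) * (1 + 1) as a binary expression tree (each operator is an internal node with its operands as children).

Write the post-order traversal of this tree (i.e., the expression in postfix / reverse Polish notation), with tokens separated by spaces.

Post-order on an expression tree gives postfix notation: for each operator, emit left operand, right operand, then the operator.

8 1 2 - 7 - * 1 1 + *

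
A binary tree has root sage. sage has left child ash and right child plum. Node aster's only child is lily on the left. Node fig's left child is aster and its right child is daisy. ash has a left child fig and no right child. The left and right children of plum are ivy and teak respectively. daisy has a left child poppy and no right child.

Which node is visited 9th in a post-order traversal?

Post-order visits the left subtree, then the right subtree, then the node.
At sage: go left to ash.
  At ash: go left to fig.
    At fig: go left to aster.
      At aster: go left to lily.
        lily is a leaf — visit lily.
      At aster: no right child.
      Visit aster.
    At fig: go right to daisy.
      At daisy: go left to poppy.
        poppy is a leaf — visit poppy.
      At daisy: no right child.
      Visit daisy.
    Visit fig.
  At ash: no right child.
  Visit ash.
At sage: go right to plum.
  At plum: go left to ivy.
    ivy is a leaf — visit ivy.
  At plum: go right to teak.
    teak is a leaf — visit teak.
  Visit plum.
Visit sage.
Full post-order sequence: lily, aster, poppy, daisy, fig, ash, ivy, teak, plum, sage.

plum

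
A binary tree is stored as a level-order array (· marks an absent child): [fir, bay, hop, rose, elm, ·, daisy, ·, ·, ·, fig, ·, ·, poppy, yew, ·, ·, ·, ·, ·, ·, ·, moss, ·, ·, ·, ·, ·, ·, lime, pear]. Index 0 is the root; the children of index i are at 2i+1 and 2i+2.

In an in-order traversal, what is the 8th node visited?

In-order visits the left subtree, then the node, then the right subtree.
At fir: go left to bay.
  At bay: go left to rose.
    rose is a leaf — visit rose.
  Visit bay.
  At bay: go right to elm.
    At elm: no left child.
    Visit elm.
    At elm: go right to fig.
      At fig: no left child.
      Visit fig.
      At fig: go right to moss.
        moss is a leaf — visit moss.
Visit fir.
At fir: go right to hop.
  At hop: no left child.
  Visit hop.
  At hop: go right to daisy.
    At daisy: go left to poppy.
      poppy is a leaf — visit poppy.
    Visit daisy.
    At daisy: go right to yew.
      At yew: go left to lime.
        lime is a leaf — visit lime.
      Visit yew.
      At yew: go right to pear.
        pear is a leaf — visit pear.
Full in-order sequence: rose, bay, elm, fig, moss, fir, hop, poppy, daisy, lime, yew, pear.

poppy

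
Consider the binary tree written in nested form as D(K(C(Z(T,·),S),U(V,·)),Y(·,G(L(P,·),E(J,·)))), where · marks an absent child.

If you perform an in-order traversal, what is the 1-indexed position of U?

In-order visits the left subtree, then the node, then the right subtree.
At D: go left to K.
  At K: go left to C.
    At C: go left to Z.
      At Z: go left to T.
        T is a leaf — visit T.
      Visit Z.
      At Z: no right child.
    Visit C.
    At C: go right to S.
      S is a leaf — visit S.
  Visit K.
  At K: go right to U.
    At U: go left to V.
      V is a leaf — visit V.
    Visit U.
    At U: no right child.
Visit D.
At D: go right to Y.
  At Y: no left child.
  Visit Y.
  At Y: go right to G.
    At G: go left to L.
      At L: go left to P.
        P is a leaf — visit P.
      Visit L.
      At L: no right child.
    Visit G.
    At G: go right to E.
      At E: go left to J.
        J is a leaf — visit J.
      Visit E.
      At E: no right child.
Full in-order sequence: T, Z, C, S, K, V, U, D, Y, P, L, G, J, E.

7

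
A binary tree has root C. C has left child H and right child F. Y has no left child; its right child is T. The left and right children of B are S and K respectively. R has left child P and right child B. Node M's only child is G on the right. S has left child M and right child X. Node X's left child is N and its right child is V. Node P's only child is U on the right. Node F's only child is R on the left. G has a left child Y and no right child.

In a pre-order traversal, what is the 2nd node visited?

Pre-order visits the node, then its left subtree, then its right subtree.
Visit C.
At C: go left to H.
  H is a leaf — visit H.
At C: go right to F.
  Visit F.
  At F: go left to R.
    Visit R.
    At R: go left to P.
      Visit P.
      At P: no left child.
      At P: go right to U.
        U is a leaf — visit U.
    At R: go right to B.
      Visit B.
      At B: go left to S.
        Visit S.
        At S: go left to M.
          Visit M.
          At M: no left child.
          At M: go right to G.
            Visit G.
            At G: go left to Y.
              Visit Y.
              At Y: no left child.
              At Y: go right to T.
                T is a leaf — visit T.
            At G: no right child.
        At S: go right to X.
          Visit X.
          At X: go left to N.
            N is a leaf — visit N.
          At X: go right to V.
            V is a leaf — visit V.
      At B: go right to K.
        K is a leaf — visit K.
  At F: no right child.
Full pre-order sequence: C, H, F, R, P, U, B, S, M, G, Y, T, X, N, V, K.

H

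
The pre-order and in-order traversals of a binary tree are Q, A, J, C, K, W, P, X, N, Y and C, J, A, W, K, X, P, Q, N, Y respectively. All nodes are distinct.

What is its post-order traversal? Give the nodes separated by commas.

The first element of pre-order is the root; it splits in-order into left and right subtrees.
Root Q: left subtree has 7 nodes {C, J, A, W, K, X, P}, right has 2 {N, Y}.
  Root A: left subtree has 2 nodes {C, J}, right has 4 {W, K, X, P}.
    Root J: left subtree has 1 node {C}, right has 0 { }.
    Root K: left subtree has 1 node {W}, right has 2 {X, P}.
      Root P: left subtree has 1 node {X}, right has 0 { }.
  Root N: left subtree has 0 nodes { }, right has 1 {Y}.

C, J, W, X, P, K, A, Y, N, Q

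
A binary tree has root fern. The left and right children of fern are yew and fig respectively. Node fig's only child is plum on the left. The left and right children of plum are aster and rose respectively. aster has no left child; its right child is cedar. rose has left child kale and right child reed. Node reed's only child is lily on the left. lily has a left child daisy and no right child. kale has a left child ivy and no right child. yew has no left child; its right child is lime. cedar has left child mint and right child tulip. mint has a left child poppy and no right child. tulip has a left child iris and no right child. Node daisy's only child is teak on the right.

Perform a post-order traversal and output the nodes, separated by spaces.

lime yew poppy mint iris tulip cedar aster ivy kale teak daisy lily reed rose plum fig fern

Post-order visits the left subtree, then the right subtree, then the node.
At fern: go left to yew.
  At yew: no left child.
  At yew: go right to lime.
    lime is a leaf — visit lime.
  Visit yew.
At fern: go right to fig.
  At fig: go left to plum.
    At plum: go left to aster.
      At aster: no left child.
      At aster: go right to cedar.
        At cedar: go left to mint.
          At mint: go left to poppy.
            poppy is a leaf — visit poppy.
          At mint: no right child.
          Visit mint.
        At cedar: go right to tulip.
          At tulip: go left to iris.
            iris is a leaf — visit iris.
          At tulip: no right child.
          Visit tulip.
        Visit cedar.
      Visit aster.
    At plum: go right to rose.
      At rose: go left to kale.
        At kale: go left to ivy.
          ivy is a leaf — visit ivy.
        At kale: no right child.
        Visit kale.
      At rose: go right to reed.
        At reed: go left to lily.
          At lily: go left to daisy.
            At daisy: no left child.
            At daisy: go right to teak.
              teak is a leaf — visit teak.
            Visit daisy.
          At lily: no right child.
          Visit lily.
        At reed: no right child.
        Visit reed.
      Visit rose.
    Visit plum.
  At fig: no right child.
  Visit fig.
Visit fern.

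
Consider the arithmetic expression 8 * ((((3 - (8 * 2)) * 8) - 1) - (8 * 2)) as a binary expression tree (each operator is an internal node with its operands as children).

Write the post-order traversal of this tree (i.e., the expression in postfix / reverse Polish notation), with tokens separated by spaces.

8 3 8 2 * - 8 * 1 - 8 2 * - *

Post-order on an expression tree gives postfix notation: for each operator, emit left operand, right operand, then the operator.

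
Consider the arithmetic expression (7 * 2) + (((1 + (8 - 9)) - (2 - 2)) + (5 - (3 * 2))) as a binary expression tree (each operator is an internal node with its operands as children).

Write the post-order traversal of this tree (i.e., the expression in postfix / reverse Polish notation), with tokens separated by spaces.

7 2 * 1 8 9 - + 2 2 - - 5 3 2 * - + +

Post-order on an expression tree gives postfix notation: for each operator, emit left operand, right operand, then the operator.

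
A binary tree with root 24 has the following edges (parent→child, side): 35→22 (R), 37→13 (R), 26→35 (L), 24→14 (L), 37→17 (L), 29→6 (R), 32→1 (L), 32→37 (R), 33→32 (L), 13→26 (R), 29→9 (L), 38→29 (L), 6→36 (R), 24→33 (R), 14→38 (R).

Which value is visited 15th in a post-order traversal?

33

Post-order visits the left subtree, then the right subtree, then the node.
At 24: go left to 14.
  At 14: no left child.
  At 14: go right to 38.
    At 38: go left to 29.
      At 29: go left to 9.
        9 is a leaf — visit 9.
      At 29: go right to 6.
        At 6: no left child.
        At 6: go right to 36.
          36 is a leaf — visit 36.
        Visit 6.
      Visit 29.
    At 38: no right child.
    Visit 38.
  Visit 14.
At 24: go right to 33.
  At 33: go left to 32.
    At 32: go left to 1.
      1 is a leaf — visit 1.
    At 32: go right to 37.
      At 37: go left to 17.
        17 is a leaf — visit 17.
      At 37: go right to 13.
        At 13: no left child.
        At 13: go right to 26.
          At 26: go left to 35.
            At 35: no left child.
            At 35: go right to 22.
              22 is a leaf — visit 22.
            Visit 35.
          At 26: no right child.
          Visit 26.
        Visit 13.
      Visit 37.
    Visit 32.
  At 33: no right child.
  Visit 33.
Visit 24.
Full post-order sequence: 9, 36, 6, 29, 38, 14, 1, 17, 22, 35, 26, 13, 37, 32, 33, 24.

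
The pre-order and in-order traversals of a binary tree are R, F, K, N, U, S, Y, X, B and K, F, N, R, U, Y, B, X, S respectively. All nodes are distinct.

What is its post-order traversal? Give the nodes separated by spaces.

The first element of pre-order is the root; it splits in-order into left and right subtrees.
Root R: left subtree has 3 nodes {K, F, N}, right has 5 {U, Y, B, X, S}.
  Root F: left subtree has 1 node {K}, right has 1 {N}.
  Root U: left subtree has 0 nodes { }, right has 4 {Y, B, X, S}.
    Root S: left subtree has 3 nodes {Y, B, X}, right has 0 { }.
      Root Y: left subtree has 0 nodes { }, right has 2 {B, X}.
        Root X: left subtree has 1 node {B}, right has 0 { }.

K N F B X Y S U R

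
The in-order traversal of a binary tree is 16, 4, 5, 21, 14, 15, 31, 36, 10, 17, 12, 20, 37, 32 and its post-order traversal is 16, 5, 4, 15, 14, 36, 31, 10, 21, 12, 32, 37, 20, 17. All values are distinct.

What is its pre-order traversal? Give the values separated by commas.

The last element of post-order is the root; it splits in-order into left and right subtrees.
Root 17: left subtree has 9 nodes {16, 4, 5, 21, 14, 15, 31, 36, 10}, right has 4 {12, 20, 37, 32}.
  Root 21: left subtree has 3 nodes {16, 4, 5}, right has 5 {14, 15, 31, 36, 10}.
    Root 4: left subtree has 1 node {16}, right has 1 {5}.
    Root 10: left subtree has 4 nodes {14, 15, 31, 36}, right has 0 { }.
      Root 31: left subtree has 2 nodes {14, 15}, right has 1 {36}.
        Root 14: left subtree has 0 nodes { }, right has 1 {15}.
  Root 20: left subtree has 1 node {12}, right has 2 {37, 32}.
    Root 37: left subtree has 0 nodes { }, right has 1 {32}.

17, 21, 4, 16, 5, 10, 31, 14, 15, 36, 20, 12, 37, 32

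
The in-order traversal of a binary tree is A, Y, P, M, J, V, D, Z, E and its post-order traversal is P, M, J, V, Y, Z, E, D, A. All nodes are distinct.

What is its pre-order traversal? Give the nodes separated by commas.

The last element of post-order is the root; it splits in-order into left and right subtrees.
Root A: left subtree has 0 nodes { }, right has 8 {Y, P, M, J, V, D, Z, E}.
  Root D: left subtree has 5 nodes {Y, P, M, J, V}, right has 2 {Z, E}.
    Root Y: left subtree has 0 nodes { }, right has 4 {P, M, J, V}.
      Root V: left subtree has 3 nodes {P, M, J}, right has 0 { }.
        Root J: left subtree has 2 nodes {P, M}, right has 0 { }.
          Root M: left subtree has 1 node {P}, right has 0 { }.
    Root E: left subtree has 1 node {Z}, right has 0 { }.

A, D, Y, V, J, M, P, E, Z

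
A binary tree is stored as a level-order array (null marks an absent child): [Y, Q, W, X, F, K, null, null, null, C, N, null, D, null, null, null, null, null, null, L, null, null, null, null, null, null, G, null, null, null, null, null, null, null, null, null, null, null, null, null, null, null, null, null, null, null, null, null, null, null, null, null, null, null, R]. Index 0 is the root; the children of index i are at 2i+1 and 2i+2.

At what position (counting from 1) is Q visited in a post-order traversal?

6

Post-order visits the left subtree, then the right subtree, then the node.
At Y: go left to Q.
  At Q: go left to X.
    X is a leaf — visit X.
  At Q: go right to F.
    At F: go left to C.
      At C: go left to L.
        L is a leaf — visit L.
      At C: no right child.
      Visit C.
    At F: go right to N.
      N is a leaf — visit N.
    Visit F.
  Visit Q.
At Y: go right to W.
  At W: go left to K.
    At K: no left child.
    At K: go right to D.
      At D: no left child.
      At D: go right to G.
        At G: no left child.
        At G: go right to R.
          R is a leaf — visit R.
        Visit G.
      Visit D.
    Visit K.
  At W: no right child.
  Visit W.
Visit Y.
Full post-order sequence: X, L, C, N, F, Q, R, G, D, K, W, Y.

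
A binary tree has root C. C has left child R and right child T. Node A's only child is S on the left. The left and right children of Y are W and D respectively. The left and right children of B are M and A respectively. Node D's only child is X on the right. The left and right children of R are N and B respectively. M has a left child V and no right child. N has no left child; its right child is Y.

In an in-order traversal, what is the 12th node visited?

C

In-order visits the left subtree, then the node, then the right subtree.
At C: go left to R.
  At R: go left to N.
    At N: no left child.
    Visit N.
    At N: go right to Y.
      At Y: go left to W.
        W is a leaf — visit W.
      Visit Y.
      At Y: go right to D.
        At D: no left child.
        Visit D.
        At D: go right to X.
          X is a leaf — visit X.
  Visit R.
  At R: go right to B.
    At B: go left to M.
      At M: go left to V.
        V is a leaf — visit V.
      Visit M.
      At M: no right child.
    Visit B.
    At B: go right to A.
      At A: go left to S.
        S is a leaf — visit S.
      Visit A.
      At A: no right child.
Visit C.
At C: go right to T.
  T is a leaf — visit T.
Full in-order sequence: N, W, Y, D, X, R, V, M, B, S, A, C, T.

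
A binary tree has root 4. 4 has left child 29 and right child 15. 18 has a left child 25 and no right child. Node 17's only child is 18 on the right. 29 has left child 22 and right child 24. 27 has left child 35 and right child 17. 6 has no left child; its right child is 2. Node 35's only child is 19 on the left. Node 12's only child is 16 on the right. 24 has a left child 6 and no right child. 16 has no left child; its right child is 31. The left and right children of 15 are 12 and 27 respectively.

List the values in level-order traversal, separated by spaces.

Level-order visits nodes level by level from the root, left to right within each level.
Level 0: 4
Level 1: 29, 15
Level 2: 22, 24, 12, 27
Level 3: 6, 16, 35, 17
Level 4: 2, 31, 19, 18
Level 5: 25

4 29 15 22 24 12 27 6 16 35 17 2 31 19 18 25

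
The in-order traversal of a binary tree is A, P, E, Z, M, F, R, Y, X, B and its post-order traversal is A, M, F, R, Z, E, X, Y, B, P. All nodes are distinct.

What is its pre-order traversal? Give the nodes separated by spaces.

P A B Y E Z R F M X

The last element of post-order is the root; it splits in-order into left and right subtrees.
Root P: left subtree has 1 node {A}, right has 8 {E, Z, M, F, R, Y, X, B}.
  Root B: left subtree has 7 nodes {E, Z, M, F, R, Y, X}, right has 0 { }.
    Root Y: left subtree has 5 nodes {E, Z, M, F, R}, right has 1 {X}.
      Root E: left subtree has 0 nodes { }, right has 4 {Z, M, F, R}.
        Root Z: left subtree has 0 nodes { }, right has 3 {M, F, R}.
          Root R: left subtree has 2 nodes {M, F}, right has 0 { }.
            Root F: left subtree has 1 node {M}, right has 0 { }.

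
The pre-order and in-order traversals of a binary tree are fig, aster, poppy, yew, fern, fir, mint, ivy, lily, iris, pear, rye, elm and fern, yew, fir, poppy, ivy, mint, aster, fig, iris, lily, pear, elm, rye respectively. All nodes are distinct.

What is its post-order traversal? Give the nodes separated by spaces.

The first element of pre-order is the root; it splits in-order into left and right subtrees.
Root fig: left subtree has 7 nodes {fern, yew, fir, poppy, ivy, mint, aster}, right has 5 {iris, lily, pear, elm, rye}.
  Root aster: left subtree has 6 nodes {fern, yew, fir, poppy, ivy, mint}, right has 0 { }.
    Root poppy: left subtree has 3 nodes {fern, yew, fir}, right has 2 {ivy, mint}.
      Root yew: left subtree has 1 node {fern}, right has 1 {fir}.
      Root mint: left subtree has 1 node {ivy}, right has 0 { }.
  Root lily: left subtree has 1 node {iris}, right has 3 {pear, elm, rye}.
    Root pear: left subtree has 0 nodes { }, right has 2 {elm, rye}.
      Root rye: left subtree has 1 node {elm}, right has 0 { }.

fern fir yew ivy mint poppy aster iris elm rye pear lily fig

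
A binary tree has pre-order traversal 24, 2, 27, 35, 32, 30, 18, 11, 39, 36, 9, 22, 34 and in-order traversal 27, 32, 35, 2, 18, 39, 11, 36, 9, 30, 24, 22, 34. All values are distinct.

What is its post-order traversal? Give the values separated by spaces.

32 35 27 39 9 36 11 18 30 2 34 22 24

The first element of pre-order is the root; it splits in-order into left and right subtrees.
Root 24: left subtree has 10 nodes {27, 32, 35, 2, 18, 39, 11, 36, 9, 30}, right has 2 {22, 34}.
  Root 2: left subtree has 3 nodes {27, 32, 35}, right has 6 {18, 39, 11, 36, 9, 30}.
    Root 27: left subtree has 0 nodes { }, right has 2 {32, 35}.
      Root 35: left subtree has 1 node {32}, right has 0 { }.
    Root 30: left subtree has 5 nodes {18, 39, 11, 36, 9}, right has 0 { }.
      Root 18: left subtree has 0 nodes { }, right has 4 {39, 11, 36, 9}.
        Root 11: left subtree has 1 node {39}, right has 2 {36, 9}.
          Root 36: left subtree has 0 nodes { }, right has 1 {9}.
  Root 22: left subtree has 0 nodes { }, right has 1 {34}.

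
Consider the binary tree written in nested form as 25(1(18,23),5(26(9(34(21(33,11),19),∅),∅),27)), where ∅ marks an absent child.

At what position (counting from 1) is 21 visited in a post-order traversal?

Post-order visits the left subtree, then the right subtree, then the node.
At 25: go left to 1.
  At 1: go left to 18.
    18 is a leaf — visit 18.
  At 1: go right to 23.
    23 is a leaf — visit 23.
  Visit 1.
At 25: go right to 5.
  At 5: go left to 26.
    At 26: go left to 9.
      At 9: go left to 34.
        At 34: go left to 21.
          At 21: go left to 33.
            33 is a leaf — visit 33.
          At 21: go right to 11.
            11 is a leaf — visit 11.
          Visit 21.
        At 34: go right to 19.
          19 is a leaf — visit 19.
        Visit 34.
      At 9: no right child.
      Visit 9.
    At 26: no right child.
    Visit 26.
  At 5: go right to 27.
    27 is a leaf — visit 27.
  Visit 5.
Visit 25.
Full post-order sequence: 18, 23, 1, 33, 11, 21, 19, 34, 9, 26, 27, 5, 25.

6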